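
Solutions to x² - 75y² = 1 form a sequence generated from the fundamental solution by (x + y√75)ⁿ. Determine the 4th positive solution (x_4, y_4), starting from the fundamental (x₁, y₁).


Step 1: Find the fundamental solution (x₁, y₁) of x² - 75y² = 1.
  Expand √75 as a continued fraction. a₀ = ⌊√75⌋ = 8; iterate m_{k+1} = d_k·a_k − m_k, d_{k+1} = (75 − m_{k+1}²)/d_k, a_{k+1} = ⌊(a₀ + m_{k+1})/d_{k+1}⌋ (starting m₀ = 0, d₀ = 1), with convergents p_k = a_k·p_{k-1} + p_{k-2}, q_k = a_k·q_{k-1} + q_{k-2} (p₋₁ = 1, q₋₁ = 0):
  k = 0: a₀ = 8; p₀/q₀ = 8/1; p₀² − 75·q₀² = 64 − 75 = -11.
  k = 1: m = 8, d = 11, a = ⌊(8 + 8)/11⌋ = 1; p/q = (1·8 + 1)/(1·1 + 0) = 9/1; p² − 75·q² = 81 − 75 = 6.
  k = 2: m = 3, d = 6, a = ⌊(8 + 3)/6⌋ = 1; p/q = (1·9 + 8)/(1·1 + 1) = 17/2; p² − 75·q² = 289 − 300 = -11.
  k = 3: m = 3, d = 11, a = ⌊(8 + 3)/11⌋ = 1; p/q = (1·17 + 9)/(1·2 + 1) = 26/3; p² − 75·q² = 676 − 675 = 1.
  The first convergent with p² − 75·q² = 1 gives the fundamental solution (x₁, y₁) = (26, 3).
Step 2: Apply the recurrence (x_{n+1}, y_{n+1}) = (x₁x_n + 75y₁y_n, x₁y_n + y₁x_n) repeatedly.
  From (x_1, y_1) = (26, 3): x_2 = 26·26 + 75·3·3 = 1351; y_2 = 26·3 + 3·26 = 156.
  From (x_2, y_2) = (1351, 156): x_3 = 26·1351 + 75·3·156 = 70226; y_3 = 26·156 + 3·1351 = 8109.
  From (x_3, y_3) = (70226, 8109): x_4 = 26·70226 + 75·3·8109 = 3650401; y_4 = 26·8109 + 3·70226 = 421512.
Step 3: Verify x_4² - 75·y_4² = 13325427460801 - 13325427460800 = 1 (should be 1). ✓

(x_1, y_1) = (26, 3); (x_4, y_4) = (3650401, 421512).


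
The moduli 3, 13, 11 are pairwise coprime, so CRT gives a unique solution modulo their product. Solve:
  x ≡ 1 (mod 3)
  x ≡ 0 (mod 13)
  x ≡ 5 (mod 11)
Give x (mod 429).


Moduli 3, 13, 11 are pairwise coprime; by CRT there is a unique solution modulo M = 3 · 13 · 11 = 429.
Solve pairwise, accumulating the modulus:
  Start with x ≡ 1 (mod 3).
  Combine with x ≡ 0 (mod 13): since gcd(3, 13) = 1, we get a unique residue mod 39.
    Write x = 1 + 3·t and substitute into x ≡ 0 (mod 13): 3·t ≡ 0 − 1 = -1 (mod 13).
    Reduce coefficients mod 13: 3·t ≡ 12 (mod 13).
    The inverse of 3 mod 13 is 9 (since 3·9 = 27 = 2·13 + 1), so t ≡ 9·12 = 108 ≡ 4 (mod 13).
    Then x = 1 + 3·4 = 13, valid modulo lcm(3, 13) = 39: x ≡ 13 (mod 39).
  Combine with x ≡ 5 (mod 11): since gcd(39, 11) = 1, we get a unique residue mod 429.
    Write x = 13 + 39·t and substitute into x ≡ 5 (mod 11): 39·t ≡ 5 − 13 = -8 (mod 11).
    Reduce coefficients mod 11: 6·t ≡ 3 (mod 11).
    The inverse of 6 mod 11 is 2 (since 6·2 = 12 = 1·11 + 1), so t ≡ 2·3 = 6 ≡ 6 (mod 11).
    Then x = 13 + 39·6 = 247, valid modulo lcm(39, 11) = 429: x ≡ 247 (mod 429).
Verify: 247 mod 3 = 1 ✓, 247 mod 13 = 0 ✓, 247 mod 11 = 5 ✓.

x ≡ 247 (mod 429).


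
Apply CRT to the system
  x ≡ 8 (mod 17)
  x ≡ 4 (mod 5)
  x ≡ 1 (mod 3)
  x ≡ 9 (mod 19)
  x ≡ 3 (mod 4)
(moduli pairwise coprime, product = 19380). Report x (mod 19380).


Product of moduli M = 17 · 5 · 3 · 19 · 4 = 19380.
Merge one congruence at a time:
  Start: x ≡ 8 (mod 17).
  Combine with x ≡ 4 (mod 5); new modulus lcm = 85.
    Write x = 8 + 17·t and substitute into x ≡ 4 (mod 5): 17·t ≡ 4 − 8 = -4 (mod 5).
    Reduce coefficients mod 5: 2·t ≡ 1 (mod 5).
    The inverse of 2 mod 5 is 3 (since 2·3 = 6 = 1·5 + 1), so t ≡ 3·1 = 3 ≡ 3 (mod 5).
    Then x = 8 + 17·3 = 59, valid modulo lcm(17, 5) = 85: x ≡ 59 (mod 85).
  Combine with x ≡ 1 (mod 3); new modulus lcm = 255.
    Write x = 59 + 85·t and substitute into x ≡ 1 (mod 3): 85·t ≡ 1 − 59 = -58 (mod 3).
    Reduce coefficients mod 3: 1·t ≡ 2 (mod 3).
    So t ≡ 2 (mod 3).
    Then x = 59 + 85·2 = 229, valid modulo lcm(85, 3) = 255: x ≡ 229 (mod 255).
  Combine with x ≡ 9 (mod 19); new modulus lcm = 4845.
    Write x = 229 + 255·t and substitute into x ≡ 9 (mod 19): 255·t ≡ 9 − 229 = -220 (mod 19).
    Reduce coefficients mod 19: 8·t ≡ 8 (mod 19).
    The inverse of 8 mod 19 is 12 (since 8·12 = 96 = 5·19 + 1), so t ≡ 12·8 = 96 ≡ 1 (mod 19).
    Then x = 229 + 255·1 = 484, valid modulo lcm(255, 19) = 4845: x ≡ 484 (mod 4845).
  Combine with x ≡ 3 (mod 4); new modulus lcm = 19380.
    Write x = 484 + 4845·t and substitute into x ≡ 3 (mod 4): 4845·t ≡ 3 − 484 = -481 (mod 4).
    Reduce coefficients mod 4: 1·t ≡ 3 (mod 4).
    So t ≡ 3 (mod 4).
    Then x = 484 + 4845·3 = 15019, valid modulo lcm(4845, 4) = 19380: x ≡ 15019 (mod 19380).
Verify against each original: 15019 mod 17 = 8, 15019 mod 5 = 4, 15019 mod 3 = 1, 15019 mod 19 = 9, 15019 mod 4 = 3.

x ≡ 15019 (mod 19380).


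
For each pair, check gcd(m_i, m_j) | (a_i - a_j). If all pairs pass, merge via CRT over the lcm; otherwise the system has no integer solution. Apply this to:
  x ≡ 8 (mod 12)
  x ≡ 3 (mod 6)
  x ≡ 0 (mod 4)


Moduli 12, 6, 4 are not pairwise coprime, so CRT works modulo lcm(m_i) when all pairwise compatibility conditions hold.
Pairwise compatibility: gcd(m_i, m_j) must divide a_i - a_j for every pair.
Merge one congruence at a time:
  Start: x ≡ 8 (mod 12).
  Combine with x ≡ 3 (mod 6): gcd(12, 6) = 6, and 3 - 8 = -5 is NOT divisible by 6.
    ⇒ system is inconsistent (no integer solution).

No solution (the system is inconsistent).


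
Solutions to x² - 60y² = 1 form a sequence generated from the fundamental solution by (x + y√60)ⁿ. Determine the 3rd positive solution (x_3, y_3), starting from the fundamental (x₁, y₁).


Step 1: Find the fundamental solution (x₁, y₁) of x² - 60y² = 1.
  Expand √60 as a continued fraction. a₀ = ⌊√60⌋ = 7; iterate m_{k+1} = d_k·a_k − m_k, d_{k+1} = (60 − m_{k+1}²)/d_k, a_{k+1} = ⌊(a₀ + m_{k+1})/d_{k+1}⌋ (starting m₀ = 0, d₀ = 1), with convergents p_k = a_k·p_{k-1} + p_{k-2}, q_k = a_k·q_{k-1} + q_{k-2} (p₋₁ = 1, q₋₁ = 0):
  k = 0: a₀ = 7; p₀/q₀ = 7/1; p₀² − 60·q₀² = 49 − 60 = -11.
  k = 1: m = 7, d = 11, a = ⌊(7 + 7)/11⌋ = 1; p/q = (1·7 + 1)/(1·1 + 0) = 8/1; p² − 60·q² = 64 − 60 = 4.
  k = 2: m = 4, d = 4, a = ⌊(7 + 4)/4⌋ = 2; p/q = (2·8 + 7)/(2·1 + 1) = 23/3; p² − 60·q² = 529 − 540 = -11.
  k = 3: m = 4, d = 11, a = ⌊(7 + 4)/11⌋ = 1; p/q = (1·23 + 8)/(1·3 + 1) = 31/4; p² − 60·q² = 961 − 960 = 1.
  The first convergent with p² − 60·q² = 1 gives the fundamental solution (x₁, y₁) = (31, 4).
Step 2: Apply the recurrence (x_{n+1}, y_{n+1}) = (x₁x_n + 60y₁y_n, x₁y_n + y₁x_n) repeatedly.
  From (x_1, y_1) = (31, 4): x_2 = 31·31 + 60·4·4 = 1921; y_2 = 31·4 + 4·31 = 248.
  From (x_2, y_2) = (1921, 248): x_3 = 31·1921 + 60·4·248 = 119071; y_3 = 31·248 + 4·1921 = 15372.
Step 3: Verify x_3² - 60·y_3² = 14177903041 - 14177903040 = 1 (should be 1). ✓

(x_1, y_1) = (31, 4); (x_3, y_3) = (119071, 15372).


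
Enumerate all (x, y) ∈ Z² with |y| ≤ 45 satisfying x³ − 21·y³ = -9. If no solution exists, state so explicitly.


The equation is x³ - 21y³ = -9. For fixed y, x³ = 21·y³ − 9, so a solution requires the RHS to be a perfect cube.
Strategy: iterate y from -45 to 45, compute RHS = 21·y³ − 9, and check whether it is a (positive or negative) perfect cube.
Check small values of y:
  y = 0: RHS = -9 is not a perfect cube.
  y = 1: RHS = 12 is not a perfect cube.
  y = -1: RHS = -30 is not a perfect cube.
  y = 2: RHS = 159 is not a perfect cube.
  y = -2: RHS = -177 is not a perfect cube.
  y = 3: RHS = 558 is not a perfect cube.
  y = -3: RHS = -576 is not a perfect cube.
Continuing the search up to |y| = 45 finds no solutions either.
No (x, y) in the scanned range satisfies the equation.

No integer solutions with |y| ≤ 45.


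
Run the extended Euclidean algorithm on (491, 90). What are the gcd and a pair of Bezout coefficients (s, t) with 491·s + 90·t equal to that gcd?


Euclidean algorithm on (491, 90) — divide until remainder is 0:
  491 = 5 · 90 + 41
  90 = 2 · 41 + 8
  41 = 5 · 8 + 1
  8 = 8 · 1 + 0
gcd(491, 90) = 1.
Track Bezout coefficients alongside the remainders: start with r₀ = 491 = a·1 + b·0 (s = 1, t = 0) and r₁ = 90 = a·0 + b·1 (s = 0, t = 1); each new remainder r_{k+1} = r_{k-1} − q_k·r_k inherits s_{k+1} = s_{k-1} − q_k·s_k, t_{k+1} = t_{k-1} − q_k·t_k, so r_k = a·s_k + b·t_k at every step:
  q = 5: r = 41, s = 1 − 5·0 = 1, t = 0 − 5·1 = -5  (check: 491·1 + 90·(-5) = 41)
  q = 2: r = 8, s = 0 − 2·1 = -2, t = 1 − 2·(-5) = 11  (check: 491·(-2) + 90·11 = 8)
  q = 5: r = 1, s = 1 − 5·(-2) = 11, t = -5 − 5·11 = -60  (check: 491·11 + 90·(-60) = 1)
The row with r = 1 (the gcd) gives the Bezout coefficients s = 11, t = -60.
Result: 491 · (11) + 90 · (-60) = 1.

gcd(491, 90) = 1; s = 11, t = -60 (check: 491·11 + 90·(-60) = 1).


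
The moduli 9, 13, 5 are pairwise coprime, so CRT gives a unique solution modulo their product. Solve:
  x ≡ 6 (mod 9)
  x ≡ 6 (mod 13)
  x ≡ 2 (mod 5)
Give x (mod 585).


Moduli 9, 13, 5 are pairwise coprime; by CRT there is a unique solution modulo M = 9 · 13 · 5 = 585.
Solve pairwise, accumulating the modulus:
  Start with x ≡ 6 (mod 9).
  Combine with x ≡ 6 (mod 13): since gcd(9, 13) = 1, we get a unique residue mod 117.
    Write x = 6 + 9·t and substitute into x ≡ 6 (mod 13): 9·t ≡ 6 − 6 = 0 (mod 13).
    The inverse of 9 mod 13 is 3 (since 9·3 = 27 = 2·13 + 1), so t ≡ 3·0 = 0 ≡ 0 (mod 13).
    Then x = 6 + 9·0 = 6, valid modulo lcm(9, 13) = 117: x ≡ 6 (mod 117).
  Combine with x ≡ 2 (mod 5): since gcd(117, 5) = 1, we get a unique residue mod 585.
    Write x = 6 + 117·t and substitute into x ≡ 2 (mod 5): 117·t ≡ 2 − 6 = -4 (mod 5).
    Reduce coefficients mod 5: 2·t ≡ 1 (mod 5).
    The inverse of 2 mod 5 is 3 (since 2·3 = 6 = 1·5 + 1), so t ≡ 3·1 = 3 ≡ 3 (mod 5).
    Then x = 6 + 117·3 = 357, valid modulo lcm(117, 5) = 585: x ≡ 357 (mod 585).
Verify: 357 mod 9 = 6 ✓, 357 mod 13 = 6 ✓, 357 mod 5 = 2 ✓.

x ≡ 357 (mod 585).


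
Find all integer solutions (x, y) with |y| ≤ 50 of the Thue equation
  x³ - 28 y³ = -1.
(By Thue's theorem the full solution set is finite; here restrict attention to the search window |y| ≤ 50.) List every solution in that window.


The equation is x³ - 28y³ = -1. For fixed y, x³ = 28·y³ − 1, so a solution requires the RHS to be a perfect cube.
Strategy: iterate y from -50 to 50, compute RHS = 28·y³ − 1, and check whether it is a (positive or negative) perfect cube.
Check small values of y:
  y = 0: RHS = -1 = (-1)³ ⇒ x = -1 works.
  y = 1: RHS = 27 = (3)³ ⇒ x = 3 works.
  y = -1: RHS = -29 is not a perfect cube.
  y = 2: RHS = 223 is not a perfect cube.
  y = -2: RHS = -225 is not a perfect cube.
  y = 3: RHS = 755 is not a perfect cube.
  y = -3: RHS = -757 is not a perfect cube.
Continuing the search up to |y| = 50 finds no further solutions beyond those listed.
Collected solutions: (-1, 0), (3, 1).

Solutions (with |y| ≤ 50): (-1, 0), (3, 1).


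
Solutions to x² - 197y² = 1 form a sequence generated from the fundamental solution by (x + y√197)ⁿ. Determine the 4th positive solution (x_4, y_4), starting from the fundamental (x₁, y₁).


Step 1: Find the fundamental solution (x₁, y₁) of x² - 197y² = 1.
  Expand √197 as a continued fraction. a₀ = ⌊√197⌋ = 14; iterate m_{k+1} = d_k·a_k − m_k, d_{k+1} = (197 − m_{k+1}²)/d_k, a_{k+1} = ⌊(a₀ + m_{k+1})/d_{k+1}⌋ (starting m₀ = 0, d₀ = 1), with convergents p_k = a_k·p_{k-1} + p_{k-2}, q_k = a_k·q_{k-1} + q_{k-2} (p₋₁ = 1, q₋₁ = 0):
  k = 0: a₀ = 14; p₀/q₀ = 14/1; p₀² − 197·q₀² = 196 − 197 = -1.
  k = 1: m = 14, d = 1, a = ⌊(14 + 14)/1⌋ = 28; p/q = (28·14 + 1)/(28·1 + 0) = 393/28; p² − 197·q² = 154449 − 154448 = 1.
  The first convergent with p² − 197·q² = 1 gives the fundamental solution (x₁, y₁) = (393, 28).
Step 2: Apply the recurrence (x_{n+1}, y_{n+1}) = (x₁x_n + 197y₁y_n, x₁y_n + y₁x_n) repeatedly.
  From (x_1, y_1) = (393, 28): x_2 = 393·393 + 197·28·28 = 308897; y_2 = 393·28 + 28·393 = 22008.
  From (x_2, y_2) = (308897, 22008): x_3 = 393·308897 + 197·28·22008 = 242792649; y_3 = 393·22008 + 28·308897 = 17298260.
  From (x_3, y_3) = (242792649, 17298260): x_4 = 393·242792649 + 197·28·17298260 = 190834713217; y_4 = 393·17298260 + 28·242792649 = 13596410352.
Step 3: Verify x_4² - 197·y_4² = 36417887768614634489089 - 36417887768614634489088 = 1 (should be 1). ✓

(x_1, y_1) = (393, 28); (x_4, y_4) = (190834713217, 13596410352).


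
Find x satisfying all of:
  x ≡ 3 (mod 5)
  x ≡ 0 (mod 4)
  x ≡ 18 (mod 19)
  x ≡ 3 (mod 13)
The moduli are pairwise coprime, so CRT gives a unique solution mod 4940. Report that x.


Product of moduli M = 5 · 4 · 19 · 13 = 4940.
Merge one congruence at a time:
  Start: x ≡ 3 (mod 5).
  Combine with x ≡ 0 (mod 4); new modulus lcm = 20.
    Write x = 3 + 5·t and substitute into x ≡ 0 (mod 4): 5·t ≡ 0 − 3 = -3 (mod 4).
    Reduce coefficients mod 4: 1·t ≡ 1 (mod 4).
    So t ≡ 1 (mod 4).
    Then x = 3 + 5·1 = 8, valid modulo lcm(5, 4) = 20: x ≡ 8 (mod 20).
  Combine with x ≡ 18 (mod 19); new modulus lcm = 380.
    Write x = 8 + 20·t and substitute into x ≡ 18 (mod 19): 20·t ≡ 18 − 8 = 10 (mod 19).
    Reduce coefficients mod 19: 1·t ≡ 10 (mod 19).
    So t ≡ 10 (mod 19).
    Then x = 8 + 20·10 = 208, valid modulo lcm(20, 19) = 380: x ≡ 208 (mod 380).
  Combine with x ≡ 3 (mod 13); new modulus lcm = 4940.
    Write x = 208 + 380·t and substitute into x ≡ 3 (mod 13): 380·t ≡ 3 − 208 = -205 (mod 13).
    Reduce coefficients mod 13: 3·t ≡ 3 (mod 13).
    The inverse of 3 mod 13 is 9 (since 3·9 = 27 = 2·13 + 1), so t ≡ 9·3 = 27 ≡ 1 (mod 13).
    Then x = 208 + 380·1 = 588, valid modulo lcm(380, 13) = 4940: x ≡ 588 (mod 4940).
Verify against each original: 588 mod 5 = 3, 588 mod 4 = 0, 588 mod 19 = 18, 588 mod 13 = 3.

x ≡ 588 (mod 4940).


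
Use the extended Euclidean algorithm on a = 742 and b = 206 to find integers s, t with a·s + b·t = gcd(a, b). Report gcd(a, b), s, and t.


Euclidean algorithm on (742, 206) — divide until remainder is 0:
  742 = 3 · 206 + 124
  206 = 1 · 124 + 82
  124 = 1 · 82 + 42
  82 = 1 · 42 + 40
  42 = 1 · 40 + 2
  40 = 20 · 2 + 0
gcd(742, 206) = 2.
Track Bezout coefficients alongside the remainders: start with r₀ = 742 = a·1 + b·0 (s = 1, t = 0) and r₁ = 206 = a·0 + b·1 (s = 0, t = 1); each new remainder r_{k+1} = r_{k-1} − q_k·r_k inherits s_{k+1} = s_{k-1} − q_k·s_k, t_{k+1} = t_{k-1} − q_k·t_k, so r_k = a·s_k + b·t_k at every step:
  q = 3: r = 124, s = 1 − 3·0 = 1, t = 0 − 3·1 = -3  (check: 742·1 + 206·(-3) = 124)
  q = 1: r = 82, s = 0 − 1·1 = -1, t = 1 − 1·(-3) = 4  (check: 742·(-1) + 206·4 = 82)
  q = 1: r = 42, s = 1 − 1·(-1) = 2, t = -3 − 1·4 = -7  (check: 742·2 + 206·(-7) = 42)
  q = 1: r = 40, s = -1 − 1·2 = -3, t = 4 − 1·(-7) = 11  (check: 742·(-3) + 206·11 = 40)
  q = 1: r = 2, s = 2 − 1·(-3) = 5, t = -7 − 1·11 = -18  (check: 742·5 + 206·(-18) = 2)
The row with r = 2 (the gcd) gives the Bezout coefficients s = 5, t = -18.
Result: 742 · (5) + 206 · (-18) = 2.

gcd(742, 206) = 2; s = 5, t = -18 (check: 742·5 + 206·(-18) = 2).


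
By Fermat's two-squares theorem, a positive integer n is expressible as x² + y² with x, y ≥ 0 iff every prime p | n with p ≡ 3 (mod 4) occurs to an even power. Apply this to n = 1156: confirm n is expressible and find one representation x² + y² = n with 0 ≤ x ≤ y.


Step 1: Factor n = 1156 = 2^2 · 17^2.
Step 2: Check the mod-4 condition on each prime factor: 2 = 2 (special); 17 ≡ 1 (mod 4), exponent 2.
All primes ≡ 3 (mod 4) appear to even exponent (or don't appear), so by the two-squares theorem n IS expressible as a sum of two squares.
Step 3: Build a representation. Group n = k² · m with k = 2 and m = 17 · 17 = 289 (a product of primes ≡ 1 (mod 4)); a representation of m scales to one of n via (k·x)² + (k·y)² = k²(x² + y²). Each prime p ≡ 1 (mod 4) is itself a sum of two squares; find a² by testing p − a² for a perfect square:
  17: 17 − 1² = 16 = 4² ⇒ 17 = 1² + 4².
  Combine using the Brahmagupta–Fibonacci identity (a² + b²)(c² + d²) = (ac − bd)² + (ad + bc)² = (ac + bd)² + (ad − bc)²:
  17 · 17 = 289: from (1² + 4²)(1² + 4²), take (1·1 − 4·4, 1·4 + 4·1) = (1 − 16, 4 + 4) = (-15, 8); dropping signs (only squares matter) gives (15, 8); check 15² + 8² = 225 + 64 = 289 ✓.
  Scale by k = 2: (2·15, 2·8) = (30, 16).
Step 4: Order so x ≤ y and verify: 16² + 30² = 256 + 900 = 1156 = n. ✓

n = 1156 = 16² + 30² (one valid representation with x ≤ y).


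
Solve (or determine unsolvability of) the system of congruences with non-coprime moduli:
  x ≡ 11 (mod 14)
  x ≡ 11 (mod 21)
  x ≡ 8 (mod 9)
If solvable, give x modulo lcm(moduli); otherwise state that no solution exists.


Moduli 14, 21, 9 are not pairwise coprime, so CRT works modulo lcm(m_i) when all pairwise compatibility conditions hold.
Pairwise compatibility: gcd(m_i, m_j) must divide a_i - a_j for every pair.
Merge one congruence at a time:
  Start: x ≡ 11 (mod 14).
  Combine with x ≡ 11 (mod 21): gcd(14, 21) = 7; 11 - 11 = 0, which IS divisible by 7, so compatible.
    Write x = 11 + 14·t and substitute into x ≡ 11 (mod 21): 14·t ≡ 11 − 11 = 0 (mod 21).
    Divide the congruence (and modulus) by g = 7: 2·t ≡ 0 (mod 3).
    The inverse of 2 mod 3 is 2 (since 2·2 = 4 = 1·3 + 1), so t ≡ 2·0 = 0 ≡ 0 (mod 3).
    Then x = 11 + 14·0 = 11, valid modulo lcm(14, 21) = 42: x ≡ 11 (mod 42).
  Combine with x ≡ 8 (mod 9): gcd(42, 9) = 3; 8 - 11 = -3, which IS divisible by 3, so compatible.
    Write x = 11 + 42·t and substitute into x ≡ 8 (mod 9): 42·t ≡ 8 − 11 = -3 (mod 9).
    Divide the congruence (and modulus) by g = 3: 14·t ≡ -1 (mod 3).
    Reduce coefficients mod 3: 2·t ≡ 2 (mod 3).
    The inverse of 2 mod 3 is 2 (since 2·2 = 4 = 1·3 + 1), so t ≡ 2·2 = 4 ≡ 1 (mod 3).
    Then x = 11 + 42·1 = 53, valid modulo lcm(42, 9) = 126: x ≡ 53 (mod 126).
Verify: 53 mod 14 = 11, 53 mod 21 = 11, 53 mod 9 = 8.

x ≡ 53 (mod 126).


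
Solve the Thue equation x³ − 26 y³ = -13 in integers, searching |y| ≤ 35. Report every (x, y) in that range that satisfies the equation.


The equation is x³ - 26y³ = -13. For fixed y, x³ = 26·y³ − 13, so a solution requires the RHS to be a perfect cube.
Strategy: iterate y from -35 to 35, compute RHS = 26·y³ − 13, and check whether it is a (positive or negative) perfect cube.
Check small values of y:
  y = 0: RHS = -13 is not a perfect cube.
  y = 1: RHS = 13 is not a perfect cube.
  y = -1: RHS = -39 is not a perfect cube.
  y = 2: RHS = 195 is not a perfect cube.
  y = -2: RHS = -221 is not a perfect cube.
  y = 3: RHS = 689 is not a perfect cube.
  y = -3: RHS = -715 is not a perfect cube.
Continuing the search up to |y| = 35 finds no solutions either.
No (x, y) in the scanned range satisfies the equation.

No integer solutions with |y| ≤ 35.


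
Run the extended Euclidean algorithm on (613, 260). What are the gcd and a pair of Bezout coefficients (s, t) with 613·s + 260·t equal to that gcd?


Euclidean algorithm on (613, 260) — divide until remainder is 0:
  613 = 2 · 260 + 93
  260 = 2 · 93 + 74
  93 = 1 · 74 + 19
  74 = 3 · 19 + 17
  19 = 1 · 17 + 2
  17 = 8 · 2 + 1
  2 = 2 · 1 + 0
gcd(613, 260) = 1.
Track Bezout coefficients alongside the remainders: start with r₀ = 613 = a·1 + b·0 (s = 1, t = 0) and r₁ = 260 = a·0 + b·1 (s = 0, t = 1); each new remainder r_{k+1} = r_{k-1} − q_k·r_k inherits s_{k+1} = s_{k-1} − q_k·s_k, t_{k+1} = t_{k-1} − q_k·t_k, so r_k = a·s_k + b·t_k at every step:
  q = 2: r = 93, s = 1 − 2·0 = 1, t = 0 − 2·1 = -2  (check: 613·1 + 260·(-2) = 93)
  q = 2: r = 74, s = 0 − 2·1 = -2, t = 1 − 2·(-2) = 5  (check: 613·(-2) + 260·5 = 74)
  q = 1: r = 19, s = 1 − 1·(-2) = 3, t = -2 − 1·5 = -7  (check: 613·3 + 260·(-7) = 19)
  q = 3: r = 17, s = -2 − 3·3 = -11, t = 5 − 3·(-7) = 26  (check: 613·(-11) + 260·26 = 17)
  q = 1: r = 2, s = 3 − 1·(-11) = 14, t = -7 − 1·26 = -33  (check: 613·14 + 260·(-33) = 2)
  q = 8: r = 1, s = -11 − 8·14 = -123, t = 26 − 8·(-33) = 290  (check: 613·(-123) + 260·290 = 1)
The row with r = 1 (the gcd) gives the Bezout coefficients s = -123, t = 290.
Result: 613 · (-123) + 260 · (290) = 1.

gcd(613, 260) = 1; s = -123, t = 290 (check: 613·(-123) + 260·290 = 1).


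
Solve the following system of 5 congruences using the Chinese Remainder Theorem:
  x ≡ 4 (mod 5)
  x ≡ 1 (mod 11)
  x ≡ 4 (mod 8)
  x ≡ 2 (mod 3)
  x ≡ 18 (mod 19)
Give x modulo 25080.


Product of moduli M = 5 · 11 · 8 · 3 · 19 = 25080.
Merge one congruence at a time:
  Start: x ≡ 4 (mod 5).
  Combine with x ≡ 1 (mod 11); new modulus lcm = 55.
    Write x = 4 + 5·t and substitute into x ≡ 1 (mod 11): 5·t ≡ 1 − 4 = -3 (mod 11).
    Reduce coefficients mod 11: 5·t ≡ 8 (mod 11).
    The inverse of 5 mod 11 is 9 (since 5·9 = 45 = 4·11 + 1), so t ≡ 9·8 = 72 ≡ 6 (mod 11).
    Then x = 4 + 5·6 = 34, valid modulo lcm(5, 11) = 55: x ≡ 34 (mod 55).
  Combine with x ≡ 4 (mod 8); new modulus lcm = 440.
    Write x = 34 + 55·t and substitute into x ≡ 4 (mod 8): 55·t ≡ 4 − 34 = -30 (mod 8).
    Reduce coefficients mod 8: 7·t ≡ 2 (mod 8).
    The inverse of 7 mod 8 is 7 (since 7·7 = 49 = 6·8 + 1), so t ≡ 7·2 = 14 ≡ 6 (mod 8).
    Then x = 34 + 55·6 = 364, valid modulo lcm(55, 8) = 440: x ≡ 364 (mod 440).
  Combine with x ≡ 2 (mod 3); new modulus lcm = 1320.
    Write x = 364 + 440·t and substitute into x ≡ 2 (mod 3): 440·t ≡ 2 − 364 = -362 (mod 3).
    Reduce coefficients mod 3: 2·t ≡ 1 (mod 3).
    The inverse of 2 mod 3 is 2 (since 2·2 = 4 = 1·3 + 1), so t ≡ 2·1 = 2 ≡ 2 (mod 3).
    Then x = 364 + 440·2 = 1244, valid modulo lcm(440, 3) = 1320: x ≡ 1244 (mod 1320).
  Combine with x ≡ 18 (mod 19); new modulus lcm = 25080.
    Write x = 1244 + 1320·t and substitute into x ≡ 18 (mod 19): 1320·t ≡ 18 − 1244 = -1226 (mod 19).
    Reduce coefficients mod 19: 9·t ≡ 9 (mod 19).
    The inverse of 9 mod 19 is 17 (since 9·17 = 153 = 8·19 + 1), so t ≡ 17·9 = 153 ≡ 1 (mod 19).
    Then x = 1244 + 1320·1 = 2564, valid modulo lcm(1320, 19) = 25080: x ≡ 2564 (mod 25080).
Verify against each original: 2564 mod 5 = 4, 2564 mod 11 = 1, 2564 mod 8 = 4, 2564 mod 3 = 2, 2564 mod 19 = 18.

x ≡ 2564 (mod 25080).


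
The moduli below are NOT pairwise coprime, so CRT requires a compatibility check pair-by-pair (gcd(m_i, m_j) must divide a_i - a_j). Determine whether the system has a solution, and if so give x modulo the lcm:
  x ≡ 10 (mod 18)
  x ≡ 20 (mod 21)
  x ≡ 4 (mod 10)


Moduli 18, 21, 10 are not pairwise coprime, so CRT works modulo lcm(m_i) when all pairwise compatibility conditions hold.
Pairwise compatibility: gcd(m_i, m_j) must divide a_i - a_j for every pair.
Merge one congruence at a time:
  Start: x ≡ 10 (mod 18).
  Combine with x ≡ 20 (mod 21): gcd(18, 21) = 3, and 20 - 10 = 10 is NOT divisible by 3.
    ⇒ system is inconsistent (no integer solution).

No solution (the system is inconsistent).


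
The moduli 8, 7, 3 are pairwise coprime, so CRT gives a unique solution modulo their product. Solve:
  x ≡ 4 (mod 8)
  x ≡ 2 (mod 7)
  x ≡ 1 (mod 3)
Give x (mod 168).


Moduli 8, 7, 3 are pairwise coprime; by CRT there is a unique solution modulo M = 8 · 7 · 3 = 168.
Solve pairwise, accumulating the modulus:
  Start with x ≡ 4 (mod 8).
  Combine with x ≡ 2 (mod 7): since gcd(8, 7) = 1, we get a unique residue mod 56.
    Write x = 4 + 8·t and substitute into x ≡ 2 (mod 7): 8·t ≡ 2 − 4 = -2 (mod 7).
    Reduce coefficients mod 7: 1·t ≡ 5 (mod 7).
    So t ≡ 5 (mod 7).
    Then x = 4 + 8·5 = 44, valid modulo lcm(8, 7) = 56: x ≡ 44 (mod 56).
  Combine with x ≡ 1 (mod 3): since gcd(56, 3) = 1, we get a unique residue mod 168.
    Write x = 44 + 56·t and substitute into x ≡ 1 (mod 3): 56·t ≡ 1 − 44 = -43 (mod 3).
    Reduce coefficients mod 3: 2·t ≡ 2 (mod 3).
    The inverse of 2 mod 3 is 2 (since 2·2 = 4 = 1·3 + 1), so t ≡ 2·2 = 4 ≡ 1 (mod 3).
    Then x = 44 + 56·1 = 100, valid modulo lcm(56, 3) = 168: x ≡ 100 (mod 168).
Verify: 100 mod 8 = 4 ✓, 100 mod 7 = 2 ✓, 100 mod 3 = 1 ✓.

x ≡ 100 (mod 168).


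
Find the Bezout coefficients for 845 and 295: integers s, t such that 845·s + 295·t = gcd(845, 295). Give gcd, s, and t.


Euclidean algorithm on (845, 295) — divide until remainder is 0:
  845 = 2 · 295 + 255
  295 = 1 · 255 + 40
  255 = 6 · 40 + 15
  40 = 2 · 15 + 10
  15 = 1 · 10 + 5
  10 = 2 · 5 + 0
gcd(845, 295) = 5.
Track Bezout coefficients alongside the remainders: start with r₀ = 845 = a·1 + b·0 (s = 1, t = 0) and r₁ = 295 = a·0 + b·1 (s = 0, t = 1); each new remainder r_{k+1} = r_{k-1} − q_k·r_k inherits s_{k+1} = s_{k-1} − q_k·s_k, t_{k+1} = t_{k-1} − q_k·t_k, so r_k = a·s_k + b·t_k at every step:
  q = 2: r = 255, s = 1 − 2·0 = 1, t = 0 − 2·1 = -2  (check: 845·1 + 295·(-2) = 255)
  q = 1: r = 40, s = 0 − 1·1 = -1, t = 1 − 1·(-2) = 3  (check: 845·(-1) + 295·3 = 40)
  q = 6: r = 15, s = 1 − 6·(-1) = 7, t = -2 − 6·3 = -20  (check: 845·7 + 295·(-20) = 15)
  q = 2: r = 10, s = -1 − 2·7 = -15, t = 3 − 2·(-20) = 43  (check: 845·(-15) + 295·43 = 10)
  q = 1: r = 5, s = 7 − 1·(-15) = 22, t = -20 − 1·43 = -63  (check: 845·22 + 295·(-63) = 5)
The row with r = 5 (the gcd) gives the Bezout coefficients s = 22, t = -63.
Result: 845 · (22) + 295 · (-63) = 5.

gcd(845, 295) = 5; s = 22, t = -63 (check: 845·22 + 295·(-63) = 5).


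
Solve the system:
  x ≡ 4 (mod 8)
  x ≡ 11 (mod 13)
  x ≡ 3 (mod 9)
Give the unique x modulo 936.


Moduli 8, 13, 9 are pairwise coprime; by CRT there is a unique solution modulo M = 8 · 13 · 9 = 936.
Solve pairwise, accumulating the modulus:
  Start with x ≡ 4 (mod 8).
  Combine with x ≡ 11 (mod 13): since gcd(8, 13) = 1, we get a unique residue mod 104.
    Write x = 4 + 8·t and substitute into x ≡ 11 (mod 13): 8·t ≡ 11 − 4 = 7 (mod 13).
    The inverse of 8 mod 13 is 5 (since 8·5 = 40 = 3·13 + 1), so t ≡ 5·7 = 35 ≡ 9 (mod 13).
    Then x = 4 + 8·9 = 76, valid modulo lcm(8, 13) = 104: x ≡ 76 (mod 104).
  Combine with x ≡ 3 (mod 9): since gcd(104, 9) = 1, we get a unique residue mod 936.
    Write x = 76 + 104·t and substitute into x ≡ 3 (mod 9): 104·t ≡ 3 − 76 = -73 (mod 9).
    Reduce coefficients mod 9: 5·t ≡ 8 (mod 9).
    The inverse of 5 mod 9 is 2 (since 5·2 = 10 = 1·9 + 1), so t ≡ 2·8 = 16 ≡ 7 (mod 9).
    Then x = 76 + 104·7 = 804, valid modulo lcm(104, 9) = 936: x ≡ 804 (mod 936).
Verify: 804 mod 8 = 4 ✓, 804 mod 13 = 11 ✓, 804 mod 9 = 3 ✓.

x ≡ 804 (mod 936).


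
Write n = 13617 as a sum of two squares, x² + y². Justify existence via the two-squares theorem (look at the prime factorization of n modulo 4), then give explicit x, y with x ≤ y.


Step 1: Factor n = 13617 = 3^2 · 17 · 89.
Step 2: Check the mod-4 condition on each prime factor: 3 ≡ 3 (mod 4), exponent 2 (must be even); 17 ≡ 1 (mod 4), exponent 1; 89 ≡ 1 (mod 4), exponent 1.
All primes ≡ 3 (mod 4) appear to even exponent (or don't appear), so by the two-squares theorem n IS expressible as a sum of two squares.
Step 3: Build a representation. Group n = k² · m with k = 3 and m = 17 · 89 = 1513 (a product of primes ≡ 1 (mod 4)); a representation of m scales to one of n via (k·x)² + (k·y)² = k²(x² + y²). Each prime p ≡ 1 (mod 4) is itself a sum of two squares; find a² by testing p − a² for a perfect square:
  17: 17 − 1² = 16 = 4² ⇒ 17 = 1² + 4².
  89: 89 − 1² = 88, 89 − 2² = 85, 89 − 3² = 80, 89 − 4² = 73, 89 − 5² = 64 = 8² ⇒ 89 = 5² + 8².
  Combine using the Brahmagupta–Fibonacci identity (a² + b²)(c² + d²) = (ac − bd)² + (ad + bc)² = (ac + bd)² + (ad − bc)²:
  17 · 89 = 1513: from (1² + 4²)(5² + 8²), take (1·5 − 4·8, 1·8 + 4·5) = (5 − 32, 8 + 20) = (-27, 28); dropping signs (only squares matter) gives (27, 28); check 27² + 28² = 729 + 784 = 1513 ✓.
  Scale by k = 3: (3·27, 3·28) = (81, 84).
Step 4: Order so x ≤ y and verify: 81² + 84² = 6561 + 7056 = 13617 = n. ✓

n = 13617 = 81² + 84² (one valid representation with x ≤ y).


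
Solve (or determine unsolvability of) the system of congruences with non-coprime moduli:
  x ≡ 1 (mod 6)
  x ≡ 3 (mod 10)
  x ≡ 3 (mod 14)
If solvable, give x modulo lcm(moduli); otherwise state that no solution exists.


Moduli 6, 10, 14 are not pairwise coprime, so CRT works modulo lcm(m_i) when all pairwise compatibility conditions hold.
Pairwise compatibility: gcd(m_i, m_j) must divide a_i - a_j for every pair.
Merge one congruence at a time:
  Start: x ≡ 1 (mod 6).
  Combine with x ≡ 3 (mod 10): gcd(6, 10) = 2; 3 - 1 = 2, which IS divisible by 2, so compatible.
    Write x = 1 + 6·t and substitute into x ≡ 3 (mod 10): 6·t ≡ 3 − 1 = 2 (mod 10).
    Divide the congruence (and modulus) by g = 2: 3·t ≡ 1 (mod 5).
    The inverse of 3 mod 5 is 2 (since 3·2 = 6 = 1·5 + 1), so t ≡ 2·1 = 2 ≡ 2 (mod 5).
    Then x = 1 + 6·2 = 13, valid modulo lcm(6, 10) = 30: x ≡ 13 (mod 30).
  Combine with x ≡ 3 (mod 14): gcd(30, 14) = 2; 3 - 13 = -10, which IS divisible by 2, so compatible.
    Write x = 13 + 30·t and substitute into x ≡ 3 (mod 14): 30·t ≡ 3 − 13 = -10 (mod 14).
    Divide the congruence (and modulus) by g = 2: 15·t ≡ -5 (mod 7).
    Reduce coefficients mod 7: 1·t ≡ 2 (mod 7).
    So t ≡ 2 (mod 7).
    Then x = 13 + 30·2 = 73, valid modulo lcm(30, 14) = 210: x ≡ 73 (mod 210).
Verify: 73 mod 6 = 1, 73 mod 10 = 3, 73 mod 14 = 3.

x ≡ 73 (mod 210).


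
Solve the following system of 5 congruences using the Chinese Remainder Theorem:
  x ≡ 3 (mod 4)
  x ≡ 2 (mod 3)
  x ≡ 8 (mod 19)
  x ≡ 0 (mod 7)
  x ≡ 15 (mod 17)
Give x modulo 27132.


Product of moduli M = 4 · 3 · 19 · 7 · 17 = 27132.
Merge one congruence at a time:
  Start: x ≡ 3 (mod 4).
  Combine with x ≡ 2 (mod 3); new modulus lcm = 12.
    Write x = 3 + 4·t and substitute into x ≡ 2 (mod 3): 4·t ≡ 2 − 3 = -1 (mod 3).
    Reduce coefficients mod 3: 1·t ≡ 2 (mod 3).
    So t ≡ 2 (mod 3).
    Then x = 3 + 4·2 = 11, valid modulo lcm(4, 3) = 12: x ≡ 11 (mod 12).
  Combine with x ≡ 8 (mod 19); new modulus lcm = 228.
    Write x = 11 + 12·t and substitute into x ≡ 8 (mod 19): 12·t ≡ 8 − 11 = -3 (mod 19).
    Reduce coefficients mod 19: 12·t ≡ 16 (mod 19).
    The inverse of 12 mod 19 is 8 (since 12·8 = 96 = 5·19 + 1), so t ≡ 8·16 = 128 ≡ 14 (mod 19).
    Then x = 11 + 12·14 = 179, valid modulo lcm(12, 19) = 228: x ≡ 179 (mod 228).
  Combine with x ≡ 0 (mod 7); new modulus lcm = 1596.
    Write x = 179 + 228·t and substitute into x ≡ 0 (mod 7): 228·t ≡ 0 − 179 = -179 (mod 7).
    Reduce coefficients mod 7: 4·t ≡ 3 (mod 7).
    The inverse of 4 mod 7 is 2 (since 4·2 = 8 = 1·7 + 1), so t ≡ 2·3 = 6 ≡ 6 (mod 7).
    Then x = 179 + 228·6 = 1547, valid modulo lcm(228, 7) = 1596: x ≡ 1547 (mod 1596).
  Combine with x ≡ 15 (mod 17); new modulus lcm = 27132.
    Write x = 1547 + 1596·t and substitute into x ≡ 15 (mod 17): 1596·t ≡ 15 − 1547 = -1532 (mod 17).
    Reduce coefficients mod 17: 15·t ≡ 15 (mod 17).
    The inverse of 15 mod 17 is 8 (since 15·8 = 120 = 7·17 + 1), so t ≡ 8·15 = 120 ≡ 1 (mod 17).
    Then x = 1547 + 1596·1 = 3143, valid modulo lcm(1596, 17) = 27132: x ≡ 3143 (mod 27132).
Verify against each original: 3143 mod 4 = 3, 3143 mod 3 = 2, 3143 mod 19 = 8, 3143 mod 7 = 0, 3143 mod 17 = 15.

x ≡ 3143 (mod 27132).


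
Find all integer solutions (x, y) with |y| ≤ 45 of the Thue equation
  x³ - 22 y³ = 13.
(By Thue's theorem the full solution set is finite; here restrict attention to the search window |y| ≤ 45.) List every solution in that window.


The equation is x³ - 22y³ = 13. For fixed y, x³ = 22·y³ + 13, so a solution requires the RHS to be a perfect cube.
Strategy: iterate y from -45 to 45, compute RHS = 22·y³ + 13, and check whether it is a (positive or negative) perfect cube.
Check small values of y:
  y = 0: RHS = 13 is not a perfect cube.
  y = 1: RHS = 35 is not a perfect cube.
  y = -1: RHS = -9 is not a perfect cube.
  y = 2: RHS = 189 is not a perfect cube.
  y = -2: RHS = -163 is not a perfect cube.
  y = 3: RHS = 607 is not a perfect cube.
  y = -3: RHS = -581 is not a perfect cube.
Continuing the search up to |y| = 45 finds no solutions either.
No (x, y) in the scanned range satisfies the equation.

No integer solutions with |y| ≤ 45.


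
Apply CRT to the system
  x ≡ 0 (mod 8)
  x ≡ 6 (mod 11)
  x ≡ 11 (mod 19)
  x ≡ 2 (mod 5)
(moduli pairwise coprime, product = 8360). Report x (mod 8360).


Product of moduli M = 8 · 11 · 19 · 5 = 8360.
Merge one congruence at a time:
  Start: x ≡ 0 (mod 8).
  Combine with x ≡ 6 (mod 11); new modulus lcm = 88.
    Write x = 0 + 8·t and substitute into x ≡ 6 (mod 11): 8·t ≡ 6 − 0 = 6 (mod 11).
    The inverse of 8 mod 11 is 7 (since 8·7 = 56 = 5·11 + 1), so t ≡ 7·6 = 42 ≡ 9 (mod 11).
    Then x = 0 + 8·9 = 72, valid modulo lcm(8, 11) = 88: x ≡ 72 (mod 88).
  Combine with x ≡ 11 (mod 19); new modulus lcm = 1672.
    Write x = 72 + 88·t and substitute into x ≡ 11 (mod 19): 88·t ≡ 11 − 72 = -61 (mod 19).
    Reduce coefficients mod 19: 12·t ≡ 15 (mod 19).
    The inverse of 12 mod 19 is 8 (since 12·8 = 96 = 5·19 + 1), so t ≡ 8·15 = 120 ≡ 6 (mod 19).
    Then x = 72 + 88·6 = 600, valid modulo lcm(88, 19) = 1672: x ≡ 600 (mod 1672).
  Combine with x ≡ 2 (mod 5); new modulus lcm = 8360.
    Write x = 600 + 1672·t and substitute into x ≡ 2 (mod 5): 1672·t ≡ 2 − 600 = -598 (mod 5).
    Reduce coefficients mod 5: 2·t ≡ 2 (mod 5).
    The inverse of 2 mod 5 is 3 (since 2·3 = 6 = 1·5 + 1), so t ≡ 3·2 = 6 ≡ 1 (mod 5).
    Then x = 600 + 1672·1 = 2272, valid modulo lcm(1672, 5) = 8360: x ≡ 2272 (mod 8360).
Verify against each original: 2272 mod 8 = 0, 2272 mod 11 = 6, 2272 mod 19 = 11, 2272 mod 5 = 2.

x ≡ 2272 (mod 8360).


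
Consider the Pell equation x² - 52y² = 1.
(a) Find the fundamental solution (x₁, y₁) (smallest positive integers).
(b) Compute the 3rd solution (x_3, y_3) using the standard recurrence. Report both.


Step 1: Find the fundamental solution (x₁, y₁) of x² - 52y² = 1.
  Expand √52 as a continued fraction. a₀ = ⌊√52⌋ = 7; iterate m_{k+1} = d_k·a_k − m_k, d_{k+1} = (52 − m_{k+1}²)/d_k, a_{k+1} = ⌊(a₀ + m_{k+1})/d_{k+1}⌋ (starting m₀ = 0, d₀ = 1), with convergents p_k = a_k·p_{k-1} + p_{k-2}, q_k = a_k·q_{k-1} + q_{k-2} (p₋₁ = 1, q₋₁ = 0):
  k = 0: a₀ = 7; p₀/q₀ = 7/1; p₀² − 52·q₀² = 49 − 52 = -3.
  k = 1: m = 7, d = 3, a = ⌊(7 + 7)/3⌋ = 4; p/q = (4·7 + 1)/(4·1 + 0) = 29/4; p² − 52·q² = 841 − 832 = 9.
  k = 2: m = 5, d = 9, a = ⌊(7 + 5)/9⌋ = 1; p/q = (1·29 + 7)/(1·4 + 1) = 36/5; p² − 52·q² = 1296 − 1300 = -4.
  k = 3: m = 4, d = 4, a = ⌊(7 + 4)/4⌋ = 2; p/q = (2·36 + 29)/(2·5 + 4) = 101/14; p² − 52·q² = 10201 − 10192 = 9.
  k = 4: m = 4, d = 9, a = ⌊(7 + 4)/9⌋ = 1; p/q = (1·101 + 36)/(1·14 + 5) = 137/19; p² − 52·q² = 18769 − 18772 = -3.
  k = 5: m = 5, d = 3, a = ⌊(7 + 5)/3⌋ = 4; p/q = (4·137 + 101)/(4·19 + 14) = 649/90; p² − 52·q² = 421201 − 421200 = 1.
  The first convergent with p² − 52·q² = 1 gives the fundamental solution (x₁, y₁) = (649, 90).
Step 2: Apply the recurrence (x_{n+1}, y_{n+1}) = (x₁x_n + 52y₁y_n, x₁y_n + y₁x_n) repeatedly.
  From (x_1, y_1) = (649, 90): x_2 = 649·649 + 52·90·90 = 842401; y_2 = 649·90 + 90·649 = 116820.
  From (x_2, y_2) = (842401, 116820): x_3 = 649·842401 + 52·90·116820 = 1093435849; y_3 = 649·116820 + 90·842401 = 151632270.
Step 3: Verify x_3² - 52·y_3² = 1195601955878350801 - 1195601955878350800 = 1 (should be 1). ✓

(x_1, y_1) = (649, 90); (x_3, y_3) = (1093435849, 151632270).


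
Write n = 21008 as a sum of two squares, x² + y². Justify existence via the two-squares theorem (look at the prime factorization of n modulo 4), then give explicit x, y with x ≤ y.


Step 1: Factor n = 21008 = 2^4 · 13 · 101.
Step 2: Check the mod-4 condition on each prime factor: 2 = 2 (special); 13 ≡ 1 (mod 4), exponent 1; 101 ≡ 1 (mod 4), exponent 1.
All primes ≡ 3 (mod 4) appear to even exponent (or don't appear), so by the two-squares theorem n IS expressible as a sum of two squares.
Step 3: Build a representation. Group n = k² · m with k = 4 and m = 13 · 101 = 1313 (a product of primes ≡ 1 (mod 4)); a representation of m scales to one of n via (k·x)² + (k·y)² = k²(x² + y²). Each prime p ≡ 1 (mod 4) is itself a sum of two squares; find a² by testing p − a² for a perfect square:
  13: 13 − 1² = 12, 13 − 2² = 9 = 3² ⇒ 13 = 2² + 3².
  101: 101 − 1² = 100 = 10² ⇒ 101 = 1² + 10².
  Combine using the Brahmagupta–Fibonacci identity (a² + b²)(c² + d²) = (ac − bd)² + (ad + bc)² = (ac + bd)² + (ad − bc)²:
  13 · 101 = 1313: from (2² + 3²)(1² + 10²), take (2·1 − 3·10, 2·10 + 3·1) = (2 − 30, 20 + 3) = (-28, 23); dropping signs (only squares matter) gives (28, 23); check 28² + 23² = 784 + 529 = 1313 ✓.
  Scale by k = 4: (4·28, 4·23) = (112, 92).
Step 4: Order so x ≤ y and verify: 92² + 112² = 8464 + 12544 = 21008 = n. ✓

n = 21008 = 92² + 112² (one valid representation with x ≤ y).


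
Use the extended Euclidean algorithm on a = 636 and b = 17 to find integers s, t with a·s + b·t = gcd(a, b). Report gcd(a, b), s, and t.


Euclidean algorithm on (636, 17) — divide until remainder is 0:
  636 = 37 · 17 + 7
  17 = 2 · 7 + 3
  7 = 2 · 3 + 1
  3 = 3 · 1 + 0
gcd(636, 17) = 1.
Track Bezout coefficients alongside the remainders: start with r₀ = 636 = a·1 + b·0 (s = 1, t = 0) and r₁ = 17 = a·0 + b·1 (s = 0, t = 1); each new remainder r_{k+1} = r_{k-1} − q_k·r_k inherits s_{k+1} = s_{k-1} − q_k·s_k, t_{k+1} = t_{k-1} − q_k·t_k, so r_k = a·s_k + b·t_k at every step:
  q = 37: r = 7, s = 1 − 37·0 = 1, t = 0 − 37·1 = -37  (check: 636·1 + 17·(-37) = 7)
  q = 2: r = 3, s = 0 − 2·1 = -2, t = 1 − 2·(-37) = 75  (check: 636·(-2) + 17·75 = 3)
  q = 2: r = 1, s = 1 − 2·(-2) = 5, t = -37 − 2·75 = -187  (check: 636·5 + 17·(-187) = 1)
The row with r = 1 (the gcd) gives the Bezout coefficients s = 5, t = -187.
Result: 636 · (5) + 17 · (-187) = 1.

gcd(636, 17) = 1; s = 5, t = -187 (check: 636·5 + 17·(-187) = 1).


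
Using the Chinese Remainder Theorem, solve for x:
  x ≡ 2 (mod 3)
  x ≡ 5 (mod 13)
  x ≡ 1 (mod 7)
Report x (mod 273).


Moduli 3, 13, 7 are pairwise coprime; by CRT there is a unique solution modulo M = 3 · 13 · 7 = 273.
Solve pairwise, accumulating the modulus:
  Start with x ≡ 2 (mod 3).
  Combine with x ≡ 5 (mod 13): since gcd(3, 13) = 1, we get a unique residue mod 39.
    Write x = 2 + 3·t and substitute into x ≡ 5 (mod 13): 3·t ≡ 5 − 2 = 3 (mod 13).
    The inverse of 3 mod 13 is 9 (since 3·9 = 27 = 2·13 + 1), so t ≡ 9·3 = 27 ≡ 1 (mod 13).
    Then x = 2 + 3·1 = 5, valid modulo lcm(3, 13) = 39: x ≡ 5 (mod 39).
  Combine with x ≡ 1 (mod 7): since gcd(39, 7) = 1, we get a unique residue mod 273.
    Write x = 5 + 39·t and substitute into x ≡ 1 (mod 7): 39·t ≡ 1 − 5 = -4 (mod 7).
    Reduce coefficients mod 7: 4·t ≡ 3 (mod 7).
    The inverse of 4 mod 7 is 2 (since 4·2 = 8 = 1·7 + 1), so t ≡ 2·3 = 6 ≡ 6 (mod 7).
    Then x = 5 + 39·6 = 239, valid modulo lcm(39, 7) = 273: x ≡ 239 (mod 273).
Verify: 239 mod 3 = 2 ✓, 239 mod 13 = 5 ✓, 239 mod 7 = 1 ✓.

x ≡ 239 (mod 273).


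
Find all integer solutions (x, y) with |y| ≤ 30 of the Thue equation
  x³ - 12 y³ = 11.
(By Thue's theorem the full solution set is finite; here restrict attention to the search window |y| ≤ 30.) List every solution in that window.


The equation is x³ - 12y³ = 11. For fixed y, x³ = 12·y³ + 11, so a solution requires the RHS to be a perfect cube.
Strategy: iterate y from -30 to 30, compute RHS = 12·y³ + 11, and check whether it is a (positive or negative) perfect cube.
Check small values of y:
  y = 0: RHS = 11 is not a perfect cube.
  y = 1: RHS = 23 is not a perfect cube.
  y = -1: RHS = -1 = (-1)³ ⇒ x = -1 works.
  y = 2: RHS = 107 is not a perfect cube.
  y = -2: RHS = -85 is not a perfect cube.
  y = 3: RHS = 335 is not a perfect cube.
  y = -3: RHS = -313 is not a perfect cube.
Continuing the search up to |y| = 30 finds no further solutions beyond those listed.
Collected solutions: (-1, -1).

Solutions (with |y| ≤ 30): (-1, -1).
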